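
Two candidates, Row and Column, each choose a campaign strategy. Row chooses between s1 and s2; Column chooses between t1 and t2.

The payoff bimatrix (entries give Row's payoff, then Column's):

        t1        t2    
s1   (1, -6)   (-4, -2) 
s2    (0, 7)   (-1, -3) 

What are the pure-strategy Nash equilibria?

(s1, t1): Column prefers t2 (-2 > -6) — not an equilibrium.
(s1, t2): Row prefers s2 (-1 > -4) — not an equilibrium.
(s2, t1): Row prefers s1 (1 > 0) — not an equilibrium.
(s2, t2): Column prefers t1 (7 > -3) — not an equilibrium.

none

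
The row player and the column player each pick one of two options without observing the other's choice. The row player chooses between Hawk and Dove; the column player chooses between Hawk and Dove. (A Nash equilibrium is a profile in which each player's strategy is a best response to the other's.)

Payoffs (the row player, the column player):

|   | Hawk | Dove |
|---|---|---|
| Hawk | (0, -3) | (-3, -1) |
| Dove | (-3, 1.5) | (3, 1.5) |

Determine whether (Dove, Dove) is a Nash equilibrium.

At (Dove, Dove), the row player earns 3; switching to Hawk would give -3, so the row player has no profitable deviation.
The column player earns 1.5; switching to Hawk would give 1.5, so the column player has no profitable deviation.
Neither player can gain by a unilateral deviation, so this profile is a Nash equilibrium.

Yes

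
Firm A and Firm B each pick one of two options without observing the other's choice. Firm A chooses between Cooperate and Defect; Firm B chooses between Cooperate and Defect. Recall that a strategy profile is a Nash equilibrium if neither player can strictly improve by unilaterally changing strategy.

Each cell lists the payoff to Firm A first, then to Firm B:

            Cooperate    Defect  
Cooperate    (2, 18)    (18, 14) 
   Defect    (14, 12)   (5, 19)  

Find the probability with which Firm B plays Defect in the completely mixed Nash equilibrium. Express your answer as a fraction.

12/25

Let y be the probability that Firm B plays Cooperate. In a completely mixed equilibrium, Firm A must be indifferent between Cooperate and Defect.
Firm A's expected payoff from Cooperate is 2y + 18(1−y); from Defect it is 14y + 5(1−y).
Setting these equal: −16y + 18 = 9y + 5, so y = 13/25.
Therefore Firm B plays Defect with probability 1 − 13/25 = 12/25.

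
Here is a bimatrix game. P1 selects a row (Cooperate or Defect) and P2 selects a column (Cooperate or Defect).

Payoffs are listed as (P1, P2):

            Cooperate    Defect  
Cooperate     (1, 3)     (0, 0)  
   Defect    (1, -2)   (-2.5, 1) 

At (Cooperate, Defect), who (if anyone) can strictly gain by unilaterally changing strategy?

P1 at (Cooperate, Defect) earns 0; deviating to Defect yields -2.5 — not better.
P2 earns 0; deviating to Cooperate yields 3 — a strict improvement.
Only P2 has a strictly profitable deviation.

P2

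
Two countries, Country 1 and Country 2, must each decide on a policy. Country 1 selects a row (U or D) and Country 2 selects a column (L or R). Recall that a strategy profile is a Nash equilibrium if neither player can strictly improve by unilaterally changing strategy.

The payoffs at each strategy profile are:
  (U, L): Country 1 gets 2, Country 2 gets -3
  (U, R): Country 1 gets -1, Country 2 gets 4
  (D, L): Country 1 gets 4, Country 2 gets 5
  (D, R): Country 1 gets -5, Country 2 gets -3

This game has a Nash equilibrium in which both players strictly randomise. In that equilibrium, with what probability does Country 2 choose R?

1/3

Let q be the probability that Country 2 plays L. In a completely mixed equilibrium, Country 1 must be indifferent between U and D.
Country 1's expected payoff from U is 2q − (1−q); from D it is 4q − 5(1−q).
Setting these equal: 3q − 1 = 9q − 5, so q = 2/3.
Therefore Country 2 plays R with probability 1 − 2/3 = 1/3.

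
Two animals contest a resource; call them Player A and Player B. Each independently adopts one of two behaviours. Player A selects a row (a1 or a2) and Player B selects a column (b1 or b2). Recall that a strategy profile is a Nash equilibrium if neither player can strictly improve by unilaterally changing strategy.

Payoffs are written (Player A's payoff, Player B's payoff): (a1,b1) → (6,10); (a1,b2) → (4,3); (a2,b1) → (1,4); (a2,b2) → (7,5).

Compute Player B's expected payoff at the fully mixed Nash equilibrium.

First find p, the probability Player A plays a1, from Player B's indifference between b1 and b2: 10p + 4(1−p) = 3p + 5(1−p), giving p = 1/8.
Since Player B is indifferent in equilibrium, Player B's expected payoff equals the payoff from either column against (1/8, 7/8). Using b1: 10(1/8) + 4(7/8) = 19/4.

19/4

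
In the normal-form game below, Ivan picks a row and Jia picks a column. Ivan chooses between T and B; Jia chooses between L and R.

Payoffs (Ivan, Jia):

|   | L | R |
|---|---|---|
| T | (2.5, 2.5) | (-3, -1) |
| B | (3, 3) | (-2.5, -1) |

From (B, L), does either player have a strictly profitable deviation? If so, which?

Ivan at (B, L) earns 3; deviating to T yields 2.5 — not better.
Jia earns 3; deviating to R yields -1 — not better.
Neither player can strictly improve; the profile is a Nash equilibrium.

Neither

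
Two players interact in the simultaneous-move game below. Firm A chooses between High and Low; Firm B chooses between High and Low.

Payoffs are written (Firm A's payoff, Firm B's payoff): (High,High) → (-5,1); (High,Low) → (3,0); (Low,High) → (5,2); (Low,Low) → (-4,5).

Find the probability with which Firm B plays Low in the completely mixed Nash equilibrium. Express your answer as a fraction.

10/17

Let y be the probability that Firm B plays High. In a completely mixed equilibrium, Firm A must be indifferent between High and Low.
Firm A's expected payoff from High is −5y + 3(1−y); from Low it is 5y − 4(1−y).
Setting these equal: −8y + 3 = 9y − 4, so y = 7/17.
Therefore Firm B plays Low with probability 1 − 7/17 = 10/17.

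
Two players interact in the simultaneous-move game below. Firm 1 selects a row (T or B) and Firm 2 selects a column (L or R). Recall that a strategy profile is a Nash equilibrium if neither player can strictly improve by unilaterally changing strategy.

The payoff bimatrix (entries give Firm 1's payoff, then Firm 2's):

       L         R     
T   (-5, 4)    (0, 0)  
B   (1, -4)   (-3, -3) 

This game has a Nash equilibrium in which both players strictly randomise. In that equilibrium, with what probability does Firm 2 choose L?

1/3

Let y be the probability that Firm 2 plays L. In a completely mixed equilibrium, Firm 1 must be indifferent between T and B.
Firm 1's expected payoff from T is −5y; from B it is y − 3(1−y).
Setting these equal: −5y = 4y − 3, so y = 1/3.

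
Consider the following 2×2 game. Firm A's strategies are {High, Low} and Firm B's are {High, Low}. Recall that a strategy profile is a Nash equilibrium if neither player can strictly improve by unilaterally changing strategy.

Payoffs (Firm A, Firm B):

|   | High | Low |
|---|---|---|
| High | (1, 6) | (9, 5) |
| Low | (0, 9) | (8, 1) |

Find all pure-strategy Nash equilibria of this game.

(High, High): Firm A gets 1 ≥ 0 from Low, and Firm B gets 6 ≥ 5 from Low — Nash equilibrium.
(High, Low): Firm B prefers High (6 > 5) — not an equilibrium.
(Low, High): Firm A prefers High (1 > 0) — not an equilibrium.
(Low, Low): Firm A prefers High (9 > 8); Firm B prefers High (9 > 1) — not an equilibrium.

(High, High)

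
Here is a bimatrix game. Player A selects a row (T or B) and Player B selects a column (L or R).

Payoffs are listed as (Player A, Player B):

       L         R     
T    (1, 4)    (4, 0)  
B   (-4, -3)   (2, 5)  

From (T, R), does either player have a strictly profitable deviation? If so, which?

Player A at (T, R) earns 4; deviating to B yields 2 — not better.
Player B earns 0; deviating to L yields 4 — a strict improvement.
Only Player B has a strictly profitable deviation.

Player B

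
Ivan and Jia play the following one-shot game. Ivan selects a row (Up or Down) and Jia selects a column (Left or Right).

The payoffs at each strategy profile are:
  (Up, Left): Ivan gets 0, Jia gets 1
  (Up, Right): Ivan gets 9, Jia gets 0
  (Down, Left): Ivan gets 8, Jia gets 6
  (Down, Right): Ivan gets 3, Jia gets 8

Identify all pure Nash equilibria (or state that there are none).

(Up, Left): Ivan prefers Down (8 > 0) — not an equilibrium.
(Up, Right): Jia prefers Left (1 > 0) — not an equilibrium.
(Down, Left): Jia prefers Right (8 > 6) — not an equilibrium.
(Down, Right): Ivan prefers Up (9 > 3) — not an equilibrium.

none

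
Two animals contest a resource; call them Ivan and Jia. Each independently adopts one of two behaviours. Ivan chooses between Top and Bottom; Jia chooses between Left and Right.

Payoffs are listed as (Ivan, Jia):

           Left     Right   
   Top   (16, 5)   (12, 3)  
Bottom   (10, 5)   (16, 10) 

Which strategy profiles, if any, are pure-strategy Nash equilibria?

(Top, Left): Ivan gets 16 ≥ 10 from Bottom, and Jia gets 5 ≥ 3 from Right — Nash equilibrium.
(Top, Right): Ivan prefers Bottom (16 > 12); Jia prefers Left (5 > 3) — not an equilibrium.
(Bottom, Left): Ivan prefers Top (16 > 10); Jia prefers Right (10 > 5) — not an equilibrium.
(Bottom, Right): Ivan gets 16 ≥ 12 from Top, and Jia gets 10 ≥ 5 from Left — Nash equilibrium.

(Top, Left) and (Bottom, Right)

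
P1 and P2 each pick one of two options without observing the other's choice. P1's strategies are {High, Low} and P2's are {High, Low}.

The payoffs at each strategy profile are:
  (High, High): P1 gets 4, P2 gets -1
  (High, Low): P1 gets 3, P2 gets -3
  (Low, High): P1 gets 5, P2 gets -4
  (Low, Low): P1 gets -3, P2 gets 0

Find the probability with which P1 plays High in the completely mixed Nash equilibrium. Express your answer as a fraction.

Let x be the probability that P1 plays High. In a completely mixed equilibrium, P2 must be indifferent between High and Low.
P2's expected payoff from High is −x − 4(1−x); from Low it is −3x.
Setting these equal: 3x − 4 = −3x, so x = 2/3.

2/3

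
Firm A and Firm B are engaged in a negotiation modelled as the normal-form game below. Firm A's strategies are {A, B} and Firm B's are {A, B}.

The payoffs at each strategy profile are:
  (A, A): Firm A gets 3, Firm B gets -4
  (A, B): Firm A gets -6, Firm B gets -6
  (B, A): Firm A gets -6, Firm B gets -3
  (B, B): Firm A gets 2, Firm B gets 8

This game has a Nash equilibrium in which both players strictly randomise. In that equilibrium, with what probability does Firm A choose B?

2/13

Let p be the probability that Firm A plays A. In a completely mixed equilibrium, Firm B must be indifferent between A and B.
Firm B's expected payoff from A is −4p − 3(1−p); from B it is −6p + 8(1−p).
Setting these equal: −p − 3 = −14p + 8, so p = 11/13.
Therefore Firm A plays B with probability 1 − 11/13 = 2/13.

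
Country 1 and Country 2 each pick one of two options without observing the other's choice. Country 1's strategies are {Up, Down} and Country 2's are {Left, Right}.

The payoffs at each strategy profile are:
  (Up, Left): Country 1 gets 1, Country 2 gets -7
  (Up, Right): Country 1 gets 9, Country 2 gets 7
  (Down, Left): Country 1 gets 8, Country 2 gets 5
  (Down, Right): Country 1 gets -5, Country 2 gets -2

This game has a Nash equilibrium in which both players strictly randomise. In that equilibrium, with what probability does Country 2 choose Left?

Let y be the probability that Country 2 plays Left. In a completely mixed equilibrium, Country 1 must be indifferent between Up and Down.
Country 1's expected payoff from Up is y + 9(1−y); from Down it is 8y − 5(1−y).
Setting these equal: −8y + 9 = 13y − 5, so y = 2/3.

2/3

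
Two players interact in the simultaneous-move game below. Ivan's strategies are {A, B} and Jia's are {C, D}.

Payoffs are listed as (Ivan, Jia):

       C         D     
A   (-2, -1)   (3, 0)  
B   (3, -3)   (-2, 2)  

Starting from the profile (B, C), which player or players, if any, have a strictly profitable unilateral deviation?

Jia

Ivan at (B, C) earns 3; deviating to A yields -2 — not better.
Jia earns -3; deviating to D yields 2 — a strict improvement.
Only Jia has a strictly profitable deviation.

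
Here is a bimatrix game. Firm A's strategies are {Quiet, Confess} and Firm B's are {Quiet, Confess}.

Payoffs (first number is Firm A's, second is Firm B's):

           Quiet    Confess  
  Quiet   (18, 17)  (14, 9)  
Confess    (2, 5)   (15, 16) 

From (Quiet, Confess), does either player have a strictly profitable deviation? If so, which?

Firm A at (Quiet, Confess) earns 14; deviating to Confess yields 15 — a strict improvement.
Firm B earns 9; deviating to Quiet yields 17 — a strict improvement.
Both Firm A and Firm B have strictly profitable deviations.

Both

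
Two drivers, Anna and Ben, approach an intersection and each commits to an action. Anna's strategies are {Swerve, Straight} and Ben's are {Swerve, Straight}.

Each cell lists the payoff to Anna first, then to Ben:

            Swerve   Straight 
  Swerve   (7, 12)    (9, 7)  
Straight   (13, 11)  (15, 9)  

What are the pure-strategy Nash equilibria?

(Straight, Swerve)

(Swerve, Swerve): Anna prefers Straight (13 > 7) — not an equilibrium.
(Swerve, Straight): Anna prefers Straight (15 > 9); Ben prefers Swerve (12 > 7) — not an equilibrium.
(Straight, Swerve): Anna gets 13 ≥ 7 from Swerve, and Ben gets 11 ≥ 9 from Straight — Nash equilibrium.
(Straight, Straight): Ben prefers Swerve (11 > 9) — not an equilibrium.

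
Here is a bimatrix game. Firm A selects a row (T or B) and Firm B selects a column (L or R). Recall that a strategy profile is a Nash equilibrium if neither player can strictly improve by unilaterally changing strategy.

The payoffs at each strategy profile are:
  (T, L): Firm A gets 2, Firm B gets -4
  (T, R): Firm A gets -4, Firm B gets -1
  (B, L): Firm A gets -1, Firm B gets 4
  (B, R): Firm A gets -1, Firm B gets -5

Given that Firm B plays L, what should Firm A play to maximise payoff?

T

Against L, Firm A earns 2 from T and -1 from B.
So T is the best response.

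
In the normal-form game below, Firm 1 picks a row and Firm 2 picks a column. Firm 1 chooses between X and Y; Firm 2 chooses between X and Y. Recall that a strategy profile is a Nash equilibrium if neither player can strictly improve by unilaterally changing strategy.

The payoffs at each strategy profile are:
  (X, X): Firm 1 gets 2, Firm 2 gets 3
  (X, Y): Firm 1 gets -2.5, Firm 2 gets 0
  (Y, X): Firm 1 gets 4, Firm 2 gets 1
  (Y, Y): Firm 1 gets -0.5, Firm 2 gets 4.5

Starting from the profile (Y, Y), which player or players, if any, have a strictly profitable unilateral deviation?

Neither

Firm 1 at (Y, Y) earns -0.5; deviating to X yields -2.5 — not better.
Firm 2 earns 4.5; deviating to X yields 1 — not better.
Neither player can strictly improve; the profile is a Nash equilibrium.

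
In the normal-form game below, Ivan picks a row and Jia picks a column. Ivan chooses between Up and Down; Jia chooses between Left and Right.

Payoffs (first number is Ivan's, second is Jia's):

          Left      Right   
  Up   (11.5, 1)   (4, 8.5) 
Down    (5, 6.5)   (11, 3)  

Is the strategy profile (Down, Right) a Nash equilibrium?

At (Down, Right), Ivan earns 11; switching to Up would give 4, so Ivan has no profitable deviation.
Jia earns 3; switching to Left would give 6.5, so Jia would deviate.
Since at least one player can profitably deviate, this is not a Nash equilibrium.

No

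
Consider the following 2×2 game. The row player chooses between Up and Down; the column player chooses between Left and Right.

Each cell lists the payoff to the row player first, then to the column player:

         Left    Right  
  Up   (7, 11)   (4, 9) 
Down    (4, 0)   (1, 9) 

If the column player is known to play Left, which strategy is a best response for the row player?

Up

Against Left, the row player earns 7 from Up and 4 from Down.
So Up is the best response.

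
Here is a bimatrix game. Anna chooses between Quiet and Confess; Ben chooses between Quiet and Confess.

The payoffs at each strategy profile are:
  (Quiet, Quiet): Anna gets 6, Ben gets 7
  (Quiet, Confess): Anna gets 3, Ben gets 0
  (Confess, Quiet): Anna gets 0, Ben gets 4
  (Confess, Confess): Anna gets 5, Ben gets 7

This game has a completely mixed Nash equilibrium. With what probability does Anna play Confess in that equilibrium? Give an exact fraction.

7/10

Let p be the probability that Anna plays Quiet. In a completely mixed equilibrium, Ben must be indifferent between Quiet and Confess.
Ben's expected payoff from Quiet is 7p + 4(1−p); from Confess it is 7(1−p).
Setting these equal: 3p + 4 = −7p + 7, so p = 3/10.
Therefore Anna plays Confess with probability 1 − 3/10 = 7/10.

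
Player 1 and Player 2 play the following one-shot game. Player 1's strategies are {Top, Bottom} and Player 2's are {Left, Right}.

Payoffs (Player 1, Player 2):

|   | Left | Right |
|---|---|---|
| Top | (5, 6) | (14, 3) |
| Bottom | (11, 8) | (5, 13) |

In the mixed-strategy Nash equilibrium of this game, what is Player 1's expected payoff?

First find y, the probability Player 2 plays Left, from Player 1's indifference between Top and Bottom: 5y + 14(1−y) = 11y + 5(1−y), giving y = 3/5.
Since Player 1 is indifferent in equilibrium, Player 1's expected payoff equals the payoff from either row against (3/5, 2/5). Using Top: 5(3/5) + 14(2/5) = 43/5.

43/5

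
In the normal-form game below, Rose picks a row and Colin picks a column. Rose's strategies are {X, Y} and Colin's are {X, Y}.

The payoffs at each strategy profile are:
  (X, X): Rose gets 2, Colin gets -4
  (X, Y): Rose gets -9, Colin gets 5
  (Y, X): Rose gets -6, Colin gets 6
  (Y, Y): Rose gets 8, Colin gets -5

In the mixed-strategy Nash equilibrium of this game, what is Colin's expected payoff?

1/2

First find p, the probability Rose plays X, from Colin's indifference between X and Y: −4p + 6(1−p) = 5p − 5(1−p), giving p = 11/20.
Since Colin is indifferent in equilibrium, Colin's expected payoff equals the payoff from either column against (11/20, 9/20). Using X: −4(11/20) + 6(9/20) = 1/2.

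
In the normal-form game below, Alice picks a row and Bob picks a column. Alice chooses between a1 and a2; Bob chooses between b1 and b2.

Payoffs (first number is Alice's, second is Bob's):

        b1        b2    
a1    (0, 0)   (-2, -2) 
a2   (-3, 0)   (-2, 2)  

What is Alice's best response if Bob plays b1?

a1

Against b1, Alice earns 0 from a1 and -3 from a2.
So a1 is the best response.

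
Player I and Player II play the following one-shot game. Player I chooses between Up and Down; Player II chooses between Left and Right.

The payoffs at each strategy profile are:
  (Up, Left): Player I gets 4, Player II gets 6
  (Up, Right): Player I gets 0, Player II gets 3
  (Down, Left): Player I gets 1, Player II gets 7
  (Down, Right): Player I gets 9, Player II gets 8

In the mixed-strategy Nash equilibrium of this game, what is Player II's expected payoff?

First find x, the probability Player I plays Up, from Player II's indifference between Left and Right: 6x + 7(1−x) = 3x + 8(1−x), giving x = 1/4.
Since Player II is indifferent in equilibrium, Player II's expected payoff equals the payoff from either column against (1/4, 3/4). Using Left: 6(1/4) + 7(3/4) = 27/4.

27/4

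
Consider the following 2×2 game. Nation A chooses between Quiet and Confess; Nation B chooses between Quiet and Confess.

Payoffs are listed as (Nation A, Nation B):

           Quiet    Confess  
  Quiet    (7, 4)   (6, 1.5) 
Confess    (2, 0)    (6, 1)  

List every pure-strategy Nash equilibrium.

(Quiet, Quiet) and (Confess, Confess)

(Quiet, Quiet): Nation A gets 7 ≥ 2 from Confess, and Nation B gets 4 ≥ 1.5 from Confess — Nash equilibrium.
(Quiet, Confess): Nation B prefers Quiet (4 > 1.5) — not an equilibrium.
(Confess, Quiet): Nation A prefers Quiet (7 > 2); Nation B prefers Confess (1 > 0) — not an equilibrium.
(Confess, Confess): Nation A gets 6 ≥ 6 from Quiet, and Nation B gets 1 ≥ 0 from Quiet — Nash equilibrium.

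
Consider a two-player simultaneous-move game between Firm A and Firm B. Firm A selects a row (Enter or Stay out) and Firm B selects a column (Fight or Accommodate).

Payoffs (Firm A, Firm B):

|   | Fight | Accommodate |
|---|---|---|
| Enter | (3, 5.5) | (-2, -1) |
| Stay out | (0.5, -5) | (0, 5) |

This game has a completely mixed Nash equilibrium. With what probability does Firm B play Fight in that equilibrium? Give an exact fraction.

4/9

Let c be the probability that Firm B plays Fight. In a completely mixed equilibrium, Firm A must be indifferent between Enter and Stay out.
Firm A's expected payoff from Enter is 3c − 2(1−c); from Stay out it is 0.5c.
Setting these equal: 5c − 2 = 0.5c, so c = 4/9.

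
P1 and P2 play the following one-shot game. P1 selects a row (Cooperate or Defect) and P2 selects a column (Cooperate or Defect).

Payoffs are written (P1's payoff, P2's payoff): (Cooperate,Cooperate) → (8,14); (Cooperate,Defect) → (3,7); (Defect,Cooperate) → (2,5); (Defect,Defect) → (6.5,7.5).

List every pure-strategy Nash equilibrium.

(Cooperate, Cooperate) and (Defect, Defect)

(Cooperate, Cooperate): P1 gets 8 ≥ 2 from Defect, and P2 gets 14 ≥ 7 from Defect — Nash equilibrium.
(Cooperate, Defect): P1 prefers Defect (6.5 > 3); P2 prefers Cooperate (14 > 7) — not an equilibrium.
(Defect, Cooperate): P1 prefers Cooperate (8 > 2); P2 prefers Defect (7.5 > 5) — not an equilibrium.
(Defect, Defect): P1 gets 6.5 ≥ 3 from Cooperate, and P2 gets 7.5 ≥ 5 from Cooperate — Nash equilibrium.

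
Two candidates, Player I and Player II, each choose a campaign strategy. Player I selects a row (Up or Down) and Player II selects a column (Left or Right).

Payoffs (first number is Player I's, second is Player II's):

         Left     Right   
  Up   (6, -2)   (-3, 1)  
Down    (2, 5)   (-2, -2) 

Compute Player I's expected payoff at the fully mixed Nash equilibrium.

-6/5

First find y, the probability Player II plays Left, from Player I's indifference between Up and Down: 6y − 3(1−y) = 2y − 2(1−y), giving y = 1/5.
Since Player I is indifferent in equilibrium, Player I's expected payoff equals the payoff from either row against (1/5, 4/5). Using Up: 6(1/5) − 3(4/5) = -6/5.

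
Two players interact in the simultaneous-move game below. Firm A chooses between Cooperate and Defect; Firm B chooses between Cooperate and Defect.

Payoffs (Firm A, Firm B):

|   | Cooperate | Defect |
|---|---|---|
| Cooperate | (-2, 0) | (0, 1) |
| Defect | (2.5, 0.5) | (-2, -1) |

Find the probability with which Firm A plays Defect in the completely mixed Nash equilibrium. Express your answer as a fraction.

2/5

Let r be the probability that Firm A plays Cooperate. In a completely mixed equilibrium, Firm B must be indifferent between Cooperate and Defect.
Firm B's expected payoff from Cooperate is 0.5(1−r); from Defect it is r − (1−r).
Setting these equal: −0.5r + 0.5 = 2r − 1, so r = 3/5.
Therefore Firm A plays Defect with probability 1 − 3/5 = 2/5.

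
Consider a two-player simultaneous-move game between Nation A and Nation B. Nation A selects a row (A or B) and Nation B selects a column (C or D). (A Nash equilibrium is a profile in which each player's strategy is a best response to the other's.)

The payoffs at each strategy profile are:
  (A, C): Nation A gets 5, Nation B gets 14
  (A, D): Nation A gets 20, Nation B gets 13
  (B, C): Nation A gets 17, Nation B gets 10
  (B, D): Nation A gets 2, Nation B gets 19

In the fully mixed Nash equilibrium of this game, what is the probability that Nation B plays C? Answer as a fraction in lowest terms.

3/5

Let q be the probability that Nation B plays C. In a completely mixed equilibrium, Nation A must be indifferent between A and B.
Nation A's expected payoff from A is 5q + 20(1−q); from B it is 17q + 2(1−q).
Setting these equal: −15q + 20 = 15q + 2, so q = 3/5.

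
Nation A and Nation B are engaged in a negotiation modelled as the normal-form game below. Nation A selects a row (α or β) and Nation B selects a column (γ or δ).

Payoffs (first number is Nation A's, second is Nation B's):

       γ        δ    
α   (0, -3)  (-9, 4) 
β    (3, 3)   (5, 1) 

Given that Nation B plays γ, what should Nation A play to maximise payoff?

Against γ, Nation A earns 0 from α and 3 from β.
So β is the best response.

β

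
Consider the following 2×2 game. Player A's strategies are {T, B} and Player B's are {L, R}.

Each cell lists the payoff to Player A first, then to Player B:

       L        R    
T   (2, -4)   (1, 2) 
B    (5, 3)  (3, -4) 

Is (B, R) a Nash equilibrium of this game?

No

At (B, R), Player A earns 3; switching to T would give 1, so Player A has no profitable deviation.
Player B earns -4; switching to L would give 3, so Player B would deviate.
Since at least one player can profitably deviate, this is not a Nash equilibrium.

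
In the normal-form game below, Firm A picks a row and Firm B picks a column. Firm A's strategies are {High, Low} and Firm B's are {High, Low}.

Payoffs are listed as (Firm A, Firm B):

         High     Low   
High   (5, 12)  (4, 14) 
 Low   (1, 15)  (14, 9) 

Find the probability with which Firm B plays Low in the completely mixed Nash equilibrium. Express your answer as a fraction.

Let q be the probability that Firm B plays High. In a completely mixed equilibrium, Firm A must be indifferent between High and Low.
Firm A's expected payoff from High is 5q + 4(1−q); from Low it is q + 14(1−q).
Setting these equal: q + 4 = −13q + 14, so q = 5/7.
Therefore Firm B plays Low with probability 1 − 5/7 = 2/7.

2/7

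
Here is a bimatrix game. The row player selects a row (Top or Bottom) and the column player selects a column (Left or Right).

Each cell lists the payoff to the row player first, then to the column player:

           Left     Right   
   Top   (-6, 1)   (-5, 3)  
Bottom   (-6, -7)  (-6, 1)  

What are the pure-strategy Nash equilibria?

(Top, Right)

(Top, Left): the column player prefers Right (3 > 1) — not an equilibrium.
(Top, Right): the row player gets -5 ≥ -6 from Bottom, and the column player gets 3 ≥ 1 from Left — Nash equilibrium.
(Bottom, Left): the column player prefers Right (1 > -7) — not an equilibrium.
(Bottom, Right): the row player prefers Top (-5 > -6) — not an equilibrium.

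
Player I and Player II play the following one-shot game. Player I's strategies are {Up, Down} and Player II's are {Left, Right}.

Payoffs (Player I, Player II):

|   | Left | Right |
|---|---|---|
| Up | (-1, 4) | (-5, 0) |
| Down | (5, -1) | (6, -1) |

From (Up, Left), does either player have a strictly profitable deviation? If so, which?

Player I

Player I at (Up, Left) earns -1; deviating to Down yields 5 — a strict improvement.
Player II earns 4; deviating to Right yields 0 — not better.
Only Player I has a strictly profitable deviation.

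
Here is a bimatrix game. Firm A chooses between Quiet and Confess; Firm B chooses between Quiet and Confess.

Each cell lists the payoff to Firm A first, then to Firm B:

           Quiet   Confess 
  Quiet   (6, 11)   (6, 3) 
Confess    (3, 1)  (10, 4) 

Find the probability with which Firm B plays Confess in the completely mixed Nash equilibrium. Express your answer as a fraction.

3/7

Let y be the probability that Firm B plays Quiet. In a completely mixed equilibrium, Firm A must be indifferent between Quiet and Confess.
Firm A's expected payoff from Quiet is 6y + 6(1−y); from Confess it is 3y + 10(1−y).
Setting these equal: 6 = −7y + 10, so y = 4/7.
Therefore Firm B plays Confess with probability 1 − 4/7 = 3/7.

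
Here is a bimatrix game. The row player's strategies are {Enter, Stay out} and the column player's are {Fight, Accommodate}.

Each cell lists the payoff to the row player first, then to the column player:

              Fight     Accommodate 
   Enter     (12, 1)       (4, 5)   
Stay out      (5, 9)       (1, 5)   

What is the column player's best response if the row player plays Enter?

Against Enter, the column player earns 1 from Fight and 5 from Accommodate.
So Accommodate is the best response.

Accommodate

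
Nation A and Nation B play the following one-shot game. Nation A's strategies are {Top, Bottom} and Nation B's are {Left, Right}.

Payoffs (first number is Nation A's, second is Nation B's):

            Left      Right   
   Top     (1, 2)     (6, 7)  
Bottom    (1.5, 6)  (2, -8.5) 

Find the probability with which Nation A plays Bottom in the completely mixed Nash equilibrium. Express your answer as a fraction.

Let p be the probability that Nation A plays Top. In a completely mixed equilibrium, Nation B must be indifferent between Left and Right.
Nation B's expected payoff from Left is 2p + 6(1−p); from Right it is 7p − 8.5(1−p).
Setting these equal: −4p + 6 = 15.5p − 8.5, so p = 29/39.
Therefore Nation A plays Bottom with probability 1 − 29/39 = 10/39.

10/39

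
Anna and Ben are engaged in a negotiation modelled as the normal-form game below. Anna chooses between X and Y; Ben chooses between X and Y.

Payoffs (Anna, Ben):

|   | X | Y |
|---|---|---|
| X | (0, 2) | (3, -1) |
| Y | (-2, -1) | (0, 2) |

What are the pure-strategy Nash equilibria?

(X, X)

(X, X): Anna gets 0 ≥ -2 from Y, and Ben gets 2 ≥ -1 from Y — Nash equilibrium.
(X, Y): Ben prefers X (2 > -1) — not an equilibrium.
(Y, X): Anna prefers X (0 > -2); Ben prefers Y (2 > -1) — not an equilibrium.
(Y, Y): Anna prefers X (3 > 0) — not an equilibrium.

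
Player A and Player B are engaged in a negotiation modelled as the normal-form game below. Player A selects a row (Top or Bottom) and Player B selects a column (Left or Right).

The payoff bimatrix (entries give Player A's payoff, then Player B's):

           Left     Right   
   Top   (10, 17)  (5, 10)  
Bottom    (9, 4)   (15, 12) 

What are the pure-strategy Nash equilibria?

(Top, Left): Player A gets 10 ≥ 9 from Bottom, and Player B gets 17 ≥ 10 from Right — Nash equilibrium.
(Top, Right): Player A prefers Bottom (15 > 5); Player B prefers Left (17 > 10) — not an equilibrium.
(Bottom, Left): Player A prefers Top (10 > 9); Player B prefers Right (12 > 4) — not an equilibrium.
(Bottom, Right): Player A gets 15 ≥ 5 from Top, and Player B gets 12 ≥ 4 from Left — Nash equilibrium.

(Top, Left) and (Bottom, Right)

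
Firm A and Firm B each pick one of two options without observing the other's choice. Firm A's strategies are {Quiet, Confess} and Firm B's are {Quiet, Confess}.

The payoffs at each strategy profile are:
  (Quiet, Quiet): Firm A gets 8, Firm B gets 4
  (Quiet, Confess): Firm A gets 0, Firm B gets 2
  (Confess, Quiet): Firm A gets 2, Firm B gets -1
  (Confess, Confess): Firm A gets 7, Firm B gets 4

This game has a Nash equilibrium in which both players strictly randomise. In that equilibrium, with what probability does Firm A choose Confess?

2/7

Let x be the probability that Firm A plays Quiet. In a completely mixed equilibrium, Firm B must be indifferent between Quiet and Confess.
Firm B's expected payoff from Quiet is 4x − (1−x); from Confess it is 2x + 4(1−x).
Setting these equal: 5x − 1 = −2x + 4, so x = 5/7.
Therefore Firm A plays Confess with probability 1 − 5/7 = 2/7.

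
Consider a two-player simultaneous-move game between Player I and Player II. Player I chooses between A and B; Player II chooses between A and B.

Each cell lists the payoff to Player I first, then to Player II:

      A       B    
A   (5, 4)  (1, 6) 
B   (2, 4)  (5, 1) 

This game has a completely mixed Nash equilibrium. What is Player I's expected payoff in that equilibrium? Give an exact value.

23/7

First find q, the probability Player II plays A, from Player I's indifference between A and B: 5q + (1−q) = 2q + 5(1−q), giving q = 4/7.
Since Player I is indifferent in equilibrium, Player I's expected payoff equals the payoff from either row against (4/7, 3/7). Using A: 5(4/7) + (3/7) = 23/7.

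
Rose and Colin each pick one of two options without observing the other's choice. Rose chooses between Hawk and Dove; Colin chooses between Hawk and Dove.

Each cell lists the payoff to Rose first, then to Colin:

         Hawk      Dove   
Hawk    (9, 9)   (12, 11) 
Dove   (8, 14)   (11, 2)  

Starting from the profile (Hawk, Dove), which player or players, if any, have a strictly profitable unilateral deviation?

Neither

Rose at (Hawk, Dove) earns 12; deviating to Dove yields 11 — not better.
Colin earns 11; deviating to Hawk yields 9 — not better.
Neither player can strictly improve; the profile is a Nash equilibrium.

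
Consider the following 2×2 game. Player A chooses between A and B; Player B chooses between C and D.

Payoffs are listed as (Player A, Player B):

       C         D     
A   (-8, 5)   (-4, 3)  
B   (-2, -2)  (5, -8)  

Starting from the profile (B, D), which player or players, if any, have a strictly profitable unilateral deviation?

Player A at (B, D) earns 5; deviating to A yields -4 — not better.
Player B earns -8; deviating to C yields -2 — a strict improvement.
Only Player B has a strictly profitable deviation.

Player B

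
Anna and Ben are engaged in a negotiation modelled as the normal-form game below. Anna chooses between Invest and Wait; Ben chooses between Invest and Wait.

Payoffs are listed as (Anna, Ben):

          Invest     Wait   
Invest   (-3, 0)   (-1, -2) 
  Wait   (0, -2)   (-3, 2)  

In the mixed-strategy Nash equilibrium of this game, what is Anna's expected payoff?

First find y, the probability Ben plays Invest, from Anna's indifference between Invest and Wait: −3y − (1−y) = −3(1−y), giving y = 2/5.
Since Anna is indifferent in equilibrium, Anna's expected payoff equals the payoff from either row against (2/5, 3/5). Using Invest: −3(2/5) − (3/5) = -9/5.

-9/5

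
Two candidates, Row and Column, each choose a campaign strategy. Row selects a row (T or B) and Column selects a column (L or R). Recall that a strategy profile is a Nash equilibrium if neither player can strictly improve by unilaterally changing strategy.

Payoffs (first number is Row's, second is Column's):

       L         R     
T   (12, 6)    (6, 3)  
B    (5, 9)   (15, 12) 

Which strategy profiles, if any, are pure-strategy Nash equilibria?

(T, L): Row gets 12 ≥ 5 from B, and Column gets 6 ≥ 3 from R — Nash equilibrium.
(T, R): Row prefers B (15 > 6); Column prefers L (6 > 3) — not an equilibrium.
(B, L): Row prefers T (12 > 5); Column prefers R (12 > 9) — not an equilibrium.
(B, R): Row gets 15 ≥ 6 from T, and Column gets 12 ≥ 9 from L — Nash equilibrium.

(T, L) and (B, R)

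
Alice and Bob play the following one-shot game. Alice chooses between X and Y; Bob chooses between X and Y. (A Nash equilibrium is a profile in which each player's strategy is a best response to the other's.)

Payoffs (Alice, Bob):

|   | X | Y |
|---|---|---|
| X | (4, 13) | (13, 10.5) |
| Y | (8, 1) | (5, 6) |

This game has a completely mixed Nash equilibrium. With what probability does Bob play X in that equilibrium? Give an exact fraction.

Let c be the probability that Bob plays X. In a completely mixed equilibrium, Alice must be indifferent between X and Y.
Alice's expected payoff from X is 4c + 13(1−c); from Y it is 8c + 5(1−c).
Setting these equal: −9c + 13 = 3c + 5, so c = 2/3.

2/3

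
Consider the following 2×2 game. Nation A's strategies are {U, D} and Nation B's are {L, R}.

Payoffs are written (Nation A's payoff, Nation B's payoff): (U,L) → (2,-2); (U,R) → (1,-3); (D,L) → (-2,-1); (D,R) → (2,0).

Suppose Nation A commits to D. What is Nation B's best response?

Against D, Nation B earns -1 from L and 0 from R.
So R is the best response.

R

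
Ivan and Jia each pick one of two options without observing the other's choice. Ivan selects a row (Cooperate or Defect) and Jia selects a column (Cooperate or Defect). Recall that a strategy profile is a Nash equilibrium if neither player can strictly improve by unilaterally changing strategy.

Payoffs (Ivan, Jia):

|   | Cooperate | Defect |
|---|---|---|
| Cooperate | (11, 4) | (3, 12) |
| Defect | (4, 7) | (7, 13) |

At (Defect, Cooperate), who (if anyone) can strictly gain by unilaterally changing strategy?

Ivan at (Defect, Cooperate) earns 4; deviating to Cooperate yields 11 — a strict improvement.
Jia earns 7; deviating to Defect yields 13 — a strict improvement.
Both Ivan and Jia have strictly profitable deviations.

Both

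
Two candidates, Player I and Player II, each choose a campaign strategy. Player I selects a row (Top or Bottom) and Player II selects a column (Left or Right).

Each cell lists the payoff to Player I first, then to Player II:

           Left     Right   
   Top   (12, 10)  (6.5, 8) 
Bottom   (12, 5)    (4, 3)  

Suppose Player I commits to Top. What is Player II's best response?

Left

Against Top, Player II earns 10 from Left and 8 from Right.
So Left is the best response.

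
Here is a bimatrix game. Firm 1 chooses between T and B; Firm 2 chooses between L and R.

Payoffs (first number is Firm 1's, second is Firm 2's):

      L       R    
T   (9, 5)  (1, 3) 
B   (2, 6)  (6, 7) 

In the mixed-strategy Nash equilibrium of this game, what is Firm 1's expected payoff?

13/3

First find y, the probability Firm 2 plays L, from Firm 1's indifference between T and B: 9y + (1−y) = 2y + 6(1−y), giving y = 5/12.
Since Firm 1 is indifferent in equilibrium, Firm 1's expected payoff equals the payoff from either row against (5/12, 7/12). Using T: 9(5/12) + (7/12) = 13/3.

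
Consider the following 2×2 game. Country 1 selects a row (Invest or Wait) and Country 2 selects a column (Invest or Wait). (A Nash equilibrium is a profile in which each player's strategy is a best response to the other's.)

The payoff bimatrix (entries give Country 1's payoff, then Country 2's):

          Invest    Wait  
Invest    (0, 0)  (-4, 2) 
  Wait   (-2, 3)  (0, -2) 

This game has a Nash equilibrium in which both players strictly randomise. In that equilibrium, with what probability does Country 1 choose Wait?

Let p be the probability that Country 1 plays Invest. In a completely mixed equilibrium, Country 2 must be indifferent between Invest and Wait.
Country 2's expected payoff from Invest is 3(1−p); from Wait it is 2p − 2(1−p).
Setting these equal: −3p + 3 = 4p − 2, so p = 5/7.
Therefore Country 1 plays Wait with probability 1 − 5/7 = 2/7.

2/7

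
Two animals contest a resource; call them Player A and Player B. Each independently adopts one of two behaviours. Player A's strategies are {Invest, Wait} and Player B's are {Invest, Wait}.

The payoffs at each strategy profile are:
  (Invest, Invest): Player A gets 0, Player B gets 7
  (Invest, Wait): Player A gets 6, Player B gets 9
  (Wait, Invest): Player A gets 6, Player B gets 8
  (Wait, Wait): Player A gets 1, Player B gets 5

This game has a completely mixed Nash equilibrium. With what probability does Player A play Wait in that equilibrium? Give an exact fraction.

2/5

Let r be the probability that Player A plays Invest. In a completely mixed equilibrium, Player B must be indifferent between Invest and Wait.
Player B's expected payoff from Invest is 7r + 8(1−r); from Wait it is 9r + 5(1−r).
Setting these equal: −r + 8 = 4r + 5, so r = 3/5.
Therefore Player A plays Wait with probability 1 − 3/5 = 2/5.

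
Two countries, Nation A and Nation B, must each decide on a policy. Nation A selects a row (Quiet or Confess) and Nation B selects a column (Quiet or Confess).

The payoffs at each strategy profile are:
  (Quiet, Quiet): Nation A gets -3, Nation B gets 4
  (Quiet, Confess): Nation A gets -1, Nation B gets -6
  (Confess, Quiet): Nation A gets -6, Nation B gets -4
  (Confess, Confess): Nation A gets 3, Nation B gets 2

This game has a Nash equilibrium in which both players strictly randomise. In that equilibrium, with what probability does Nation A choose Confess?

Let r be the probability that Nation A plays Quiet. In a completely mixed equilibrium, Nation B must be indifferent between Quiet and Confess.
Nation B's expected payoff from Quiet is 4r − 4(1−r); from Confess it is −6r + 2(1−r).
Setting these equal: 8r − 4 = −8r + 2, so r = 3/8.
Therefore Nation A plays Confess with probability 1 − 3/8 = 5/8.

5/8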